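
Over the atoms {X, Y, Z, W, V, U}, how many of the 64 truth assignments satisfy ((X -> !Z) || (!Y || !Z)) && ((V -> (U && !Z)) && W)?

Initial set: {(((X -> !Z) || (!Y || !Z)) && ((V -> (U && !Z)) && W))}.
(((X -> !Z) || (!Y || !Z)) && ((V -> (U && !Z)) && W)): α-rule — add ((X -> !Z) || (!Y || !Z)), ((V -> (U && !Z)) && W).
((V -> (U && !Z)) && W): α-rule — add (V -> (U && !Z)), W.
((X -> !Z) || (!Y || !Z)): β-rule — branch into (X -> !Z)  //  (!Y || !Z).
  branch 1 (add (X -> !Z)):
    (V -> (U && !Z)): β-rule — branch into !V  //  (U && !Z).
      branch 1.1 (add !V):
        (X -> !Z): β-rule — branch into !X  //  !Z.
          branch 1.1.1 (add !X):
            ○ open, literals {V=F, W=T, X=F}.
          branch 1.1.2 (add !Z):
            ○ open, literals {V=F, W=T, Z=F}.
      branch 1.2 (add (U && !Z)):
        (U && !Z): α-rule — add U, !Z.
        (X -> !Z): β-rule — branch into !X  //  !Z.
          branch 1.2.1 (add !X):
            ○ open, literals {U=T, W=T, X=F, Z=F}.
          branch 1.2.2 (add !Z):
            ○ open, literals {U=T, W=T, Z=F}.
  branch 2 (add (!Y || !Z)):
    (V -> (U && !Z)): β-rule — branch into !V  //  (U && !Z).
      branch 2.1 (add !V):
        (!Y || !Z): β-rule — branch into !Y  //  !Z.
          branch 2.1.1 (add !Y):
            ○ open, literals {V=F, W=T, Y=F}.
          branch 2.1.2 (add !Z):
            ○ open, literals {V=F, W=T, Z=F}.
      branch 2.2 (add (U && !Z)):
        (U && !Z): α-rule — add U, !Z.
        (!Y || !Z): β-rule — branch into !Y  //  !Z.
          branch 2.2.1 (add !Y):
            ○ open, literals {U=T, W=T, Y=F, Z=F}.
          branch 2.2.2 (add !Z):
            ○ open, literals {U=T, W=T, Z=F}.
0 branches closed, 8 open.
Each open branch fixes some atoms; the unmentioned ones are free. Counting distinct full assignments: branch {V=F, W=T, X=F} (Y, Z, U) contributes 8 new; branch {V=F, W=T, Z=F} (X, Y, U) contributes 4 new; branch {U=T, W=T, X=F, Z=F} (Y, V) contributes 2 new; branch {U=T, W=T, Z=F} (X, Y, V) contributes 2 new; branch {V=F, W=T, Y=F} (X, Z, U) contributes 2 new; branch {V=F, W=T, Z=F} (X, Y, U) contributes 0 new; branch {U=T, W=T, Y=F, Z=F} (X, V) contributes 0 new; branch {U=T, W=T, Z=F} (X, Y, V) contributes 0 new. Total: 18.

18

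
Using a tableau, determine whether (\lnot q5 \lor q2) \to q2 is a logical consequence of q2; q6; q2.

Initial set: {T q2; T q6; T q2; F ((\lnot q5 \lor q2) \to q2)}.
F ((\lnot q5 \lor q2) \to q2): α-rule — add T (\lnot q5 \lor q2), F q2.
× closes — contains both q2 and \lnot q2.
All 1 branch closes.
Every branch closed, so the premises entail the conclusion.

Yes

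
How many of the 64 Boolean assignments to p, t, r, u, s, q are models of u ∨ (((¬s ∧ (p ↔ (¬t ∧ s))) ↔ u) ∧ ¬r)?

44

Initial set: {(u ∨ (((¬s ∧ (p ↔ (¬t ∧ s))) ↔ u) ∧ ¬r))}.
(u ∨ (((¬s ∧ (p ↔ (¬t ∧ s))) ↔ u) ∧ ¬r)): β-rule — branch into u  //  (((¬s ∧ (p ↔ (¬t ∧ s))) ↔ u) ∧ ¬r).
  branch 1 (add u):
    ○ open, literals {u=T}.
  branch 2 (add (((¬s ∧ (p ↔ (¬t ∧ s))) ↔ u) ∧ ¬r)):
    (((¬s ∧ (p ↔ (¬t ∧ s))) ↔ u) ∧ ¬r): α-rule — add ((¬s ∧ (p ↔ (¬t ∧ s))) ↔ u), ¬r.
    ((¬s ∧ (p ↔ (¬t ∧ s))) ↔ u): β-rule — branch into (¬s ∧ (p ↔ (¬t ∧ s))), u  //  ¬(¬s ∧ (p ↔ (¬t ∧ s))), ¬u.
      branch 2.1 (add (¬s ∧ (p ↔ (¬t ∧ s))), u):
        (¬s ∧ (p ↔ (¬t ∧ s))): α-rule — add ¬s, (p ↔ (¬t ∧ s)).
        (p ↔ (¬t ∧ s)): β-rule — branch into p, (¬t ∧ s)  //  ¬p, ¬(¬t ∧ s).
          branch 2.1.1 (add p, (¬t ∧ s)):
            (¬t ∧ s): α-rule — add ¬t, s.
            × closes — contains both s and ¬s.
          branch 2.1.2 (add ¬p, ¬(¬t ∧ s)):
            ¬(¬t ∧ s): β-rule — branch into ¬¬t  //  ¬s.
              branch 2.1.2.1 (add ¬¬t):
                ○ open, literals {p=F, r=F, s=F, t=T, u=T}.
              branch 2.1.2.2 (add ¬s):
                ○ open, literals {p=F, r=F, s=F, u=T}.
      branch 2.2 (add ¬(¬s ∧ (p ↔ (¬t ∧ s))), ¬u):
        ¬(¬s ∧ (p ↔ (¬t ∧ s))): β-rule — branch into ¬¬s  //  ¬(p ↔ (¬t ∧ s)).
          branch 2.2.1 (add ¬¬s):
            ○ open, literals {r=F, s=T, u=F}.
          branch 2.2.2 (add ¬(p ↔ (¬t ∧ s))):
            ¬(p ↔ (¬t ∧ s)): β-rule — branch into p, ¬(¬t ∧ s)  //  ¬p, (¬t ∧ s).
              branch 2.2.2.1 (add p, ¬(¬t ∧ s)):
                ¬(¬t ∧ s): β-rule — branch into ¬¬t  //  ¬s.
                  branch 2.2.2.1.1 (add ¬¬t):
                    ○ open, literals {p=T, r=F, t=T, u=F}.
                  branch 2.2.2.1.2 (add ¬s):
                    ○ open, literals {p=T, r=F, s=F, u=F}.
              branch 2.2.2.2 (add ¬p, (¬t ∧ s)):
                (¬t ∧ s): α-rule — add ¬t, s.
                ○ open, literals {p=F, r=F, s=T, t=F, u=F}.
1 branch closed, 7 open.
Each open branch fixes some atoms; the unmentioned ones are free. Counting distinct full assignments: branch {u=T} (p, t, r, s, q) contributes 32 new; branch {p=F, r=F, s=F, t=T, u=T} (q) contributes 0 new; branch {p=F, r=F, s=F, u=T} (t, q) contributes 0 new; branch {r=F, s=T, u=F} (p, t, q) contributes 8 new; branch {p=T, r=F, t=T, u=F} (s, q) contributes 2 new; branch {p=T, r=F, s=F, u=F} (t, q) contributes 2 new; branch {p=F, r=F, s=T, t=F, u=F} (q) contributes 0 new. Total: 44.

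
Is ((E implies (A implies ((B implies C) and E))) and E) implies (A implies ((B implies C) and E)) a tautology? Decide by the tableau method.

Assume the negation and expand:
Initial set: {not (((E implies (A implies ((B implies C) and E))) and E) implies (A implies ((B implies C) and E)))}.
not (((E implies (A implies ((B implies C) and E))) and E) implies (A implies ((B implies C) and E))): α-rule — add ((E implies (A implies ((B implies C) and E))) and E), not (A implies ((B implies C) and E)).
((E implies (A implies ((B implies C) and E))) and E): α-rule — add (E implies (A implies ((B implies C) and E))), E.
not (A implies ((B implies C) and E)): α-rule — add A, not ((B implies C) and E).
(E implies (A implies ((B implies C) and E))): β-rule — branch into not E  //  (A implies ((B implies C) and E)).
  branch 1 (add not E):
    × closes — contains both E and not E.
  branch 2 (add (A implies ((B implies C) and E))):
    not ((B implies C) and E): β-rule — branch into not (B implies C)  //  not E.
      branch 2.1 (add not (B implies C)):
        not (B implies C): α-rule — add B, not C.
        (A implies ((B implies C) and E)): β-rule — branch into not A  //  ((B implies C) and E).
          branch 2.1.1 (add not A):
            × closes — contains both A and not A.
          branch 2.1.2 (add ((B implies C) and E)):
            ((B implies C) and E): α-rule — add (B implies C), E.
            (B implies C): β-rule — branch into not B  //  C.
              branch 2.1.2.1 (add not B):
                × closes — contains both B and not B.
              branch 2.1.2.2 (add C):
                × closes — contains both C and not C.
      branch 2.2 (add not E):
        × closes — contains both E and not E.
All 5 branches close.
Every branch closed, so the negation is unsatisfiable and the formula is valid.

Valid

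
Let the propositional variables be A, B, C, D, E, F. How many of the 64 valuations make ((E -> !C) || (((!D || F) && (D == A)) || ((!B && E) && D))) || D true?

Initial set: {T (((E -> !C) || (((!D || F) && (D == A)) || ((!B && E) && D))) || D)}.
T (((E -> !C) || (((!D || F) && (D == A)) || ((!B && E) && D))) || D): β-rule — branch into T ((E -> !C) || (((!D || F) && (D == A)) || ((!B && E) && D)))  //  T D.
  branch 1 (add T ((E -> !C) || (((!D || F) && (D == A)) || ((!B && E) && D)))):
    T ((E -> !C) || (((!D || F) && (D == A)) || ((!B && E) && D))): β-rule — branch into T (E -> !C)  //  T (((!D || F) && (D == A)) || ((!B && E) && D)).
      branch 1.1 (add T (E -> !C)):
        T (E -> !C): β-rule — branch into F E  //  T !C.
          branch 1.1.1 (add F E):
            ○ open, literals {E=F}.
          branch 1.1.2 (add T !C):
            ○ open, literals {C=F}.
      branch 1.2 (add T (((!D || F) && (D == A)) || ((!B && E) && D))):
        T (((!D || F) && (D == A)) || ((!B && E) && D)): β-rule — branch into T ((!D || F) && (D == A))  //  T ((!B && E) && D).
          branch 1.2.1 (add T ((!D || F) && (D == A))):
            T ((!D || F) && (D == A)): α-rule — add T (!D || F), T (D == A).
            T (!D || F): β-rule — branch into T !D  //  T F.
              branch 1.2.1.1 (add T !D):
                T (D == A): β-rule — branch into T D, T A  //  F D, F A.
                  branch 1.2.1.1.1 (add T D, T A):
                    × closes — contains both D and !D.
                  branch 1.2.1.1.2 (add F D, F A):
                    ○ open, literals {A=F, D=F}.
              branch 1.2.1.2 (add T F):
                T (D == A): β-rule — branch into T D, T A  //  F D, F A.
                  branch 1.2.1.2.1 (add T D, T A):
                    ○ open, literals {A=T, D=T, F=T}.
                  branch 1.2.1.2.2 (add F D, F A):
                    ○ open, literals {A=F, D=F, F=T}.
          branch 1.2.2 (add T ((!B && E) && D)):
            T ((!B && E) && D): α-rule — add T (!B && E), T D.
            T (!B && E): α-rule — add T !B, T E.
            ○ open, literals {B=F, D=T, E=T}.
  branch 2 (add T D):
    ○ open, literals {D=T}.
1 branch closed, 7 open.
Each open branch fixes some atoms; the unmentioned ones are free. Counting distinct full assignments: branch {E=F} (A, B, C, D, F) contributes 32 new; branch {C=F} (A, B, D, E, F) contributes 16 new; branch {A=F, D=F} (B, C, E, F) contributes 4 new; branch {A=T, D=T, F=T} (B, C, E) contributes 2 new; branch {A=F, D=F, F=T} (B, C, E) contributes 0 new; branch {B=F, D=T, E=T} (A, C, F) contributes 3 new; branch {D=T} (A, B, C, E, F) contributes 3 new. Total: 60.

60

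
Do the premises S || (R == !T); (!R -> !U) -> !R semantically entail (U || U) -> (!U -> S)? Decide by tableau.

Yes

Initial set: {(S || (R == !T)); ((!R -> !U) -> !R); !((U || U) -> (!U -> S))}.
!((U || U) -> (!U -> S)): α-rule — add (U || U), !(!U -> S).
!(!U -> S): α-rule — add !U, !S.
(S || (R == !T)): β-rule — branch into S  //  (R == !T).
  branch 1 (add S):
    × closes — contains both S and !S.
  branch 2 (add (R == !T)):
    ((!R -> !U) -> !R): β-rule — branch into !(!R -> !U)  //  !R.
      branch 2.1 (add !(!R -> !U)):
        !(!R -> !U): α-rule — add !R, !!U.
        × closes — contains both U and !U.
      branch 2.2 (add !R):
        (U || U): β-rule — branch into U  //  U.
          branch 2.2.1 (add U):
            × closes — contains both U and !U.
          branch 2.2.2 (add U):
            × closes — contains both U and !U.
All 4 branches close.
Every branch closed, so the premises entail the conclusion.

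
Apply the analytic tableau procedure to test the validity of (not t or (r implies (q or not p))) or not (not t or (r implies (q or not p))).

Valid

Assume the negation and expand:
Initial set: {F ((not t or (r implies (q or not p))) or not (not t or (r implies (q or not p))))}.
F ((not t or (r implies (q or not p))) or not (not t or (r implies (q or not p)))): α-rule — add F (not t or (r implies (q or not p))), F not (not t or (r implies (q or not p))).
F (not t or (r implies (q or not p))): α-rule — add F not t, F (r implies (q or not p)).
F (r implies (q or not p)): α-rule — add T r, F (q or not p).
F (q or not p): α-rule — add F q, F not p.
F not (not t or (r implies (q or not p))): β-rule — branch into T not t  //  T (r implies (q or not p)).
  branch 1 (add T not t):
    × closes — contains both t and not t.
  branch 2 (add T (r implies (q or not p))):
    T (r implies (q or not p)): β-rule — branch into F r  //  T (q or not p).
      branch 2.1 (add F r):
        × closes — contains both r and not r.
      branch 2.2 (add T (q or not p)):
        T (q or not p): β-rule — branch into T q  //  T not p.
          branch 2.2.1 (add T q):
            × closes — contains both q and not q.
          branch 2.2.2 (add T not p):
            × closes — contains both p and not p.
All 4 branches close.
Every branch closed, so the negation is unsatisfiable and the formula is valid.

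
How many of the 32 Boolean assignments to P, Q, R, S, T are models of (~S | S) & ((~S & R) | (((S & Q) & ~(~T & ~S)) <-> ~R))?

Initial set: {((~S | S) & ((~S & R) | (((S & Q) & ~(~T & ~S)) <-> ~R)))}.
((~S | S) & ((~S & R) | (((S & Q) & ~(~T & ~S)) <-> ~R))): α-rule — add (~S | S), ((~S & R) | (((S & Q) & ~(~T & ~S)) <-> ~R)).
(~S | S): β-rule — branch into ~S  //  S.
  branch 1 (add ~S):
    ((~S & R) | (((S & Q) & ~(~T & ~S)) <-> ~R)): β-rule — branch into (~S & R)  //  (((S & Q) & ~(~T & ~S)) <-> ~R).
      branch 1.1 (add (~S & R)):
        (~S & R): α-rule — add ~S, R.
        ○ open, literals {R=true, S=false}.
      branch 1.2 (add (((S & Q) & ~(~T & ~S)) <-> ~R)):
        (((S & Q) & ~(~T & ~S)) <-> ~R): β-rule — branch into ((S & Q) & ~(~T & ~S)), ~R  //  ~((S & Q) & ~(~T & ~S)), ~~R.
          branch 1.2.1 (add ((S & Q) & ~(~T & ~S)), ~R):
            ((S & Q) & ~(~T & ~S)): α-rule — add (S & Q), ~(~T & ~S).
            (S & Q): α-rule — add S, Q.
            × closes — contains both S and ~S.
          branch 1.2.2 (add ~((S & Q) & ~(~T & ~S)), ~~R):
            ~((S & Q) & ~(~T & ~S)): β-rule — branch into ~(S & Q)  //  ~~(~T & ~S).
              branch 1.2.2.1 (add ~(S & Q)):
                ~(S & Q): β-rule — branch into ~S  //  ~Q.
                  branch 1.2.2.1.1 (add ~S):
                    ○ open, literals {R=true, S=false}.
                  branch 1.2.2.1.2 (add ~Q):
                    ○ open, literals {Q=false, R=true, S=false}.
              branch 1.2.2.2 (add ~~(~T & ~S)):
                ~~(~T & ~S): α-rule — add ~T, ~S.
                ○ open, literals {R=true, S=false, T=false}.
  branch 2 (add S):
    ((~S & R) | (((S & Q) & ~(~T & ~S)) <-> ~R)): β-rule — branch into (~S & R)  //  (((S & Q) & ~(~T & ~S)) <-> ~R).
      branch 2.1 (add (~S & R)):
        (~S & R): α-rule — add ~S, R.
        × closes — contains both S and ~S.
      branch 2.2 (add (((S & Q) & ~(~T & ~S)) <-> ~R)):
        (((S & Q) & ~(~T & ~S)) <-> ~R): β-rule — branch into ((S & Q) & ~(~T & ~S)), ~R  //  ~((S & Q) & ~(~T & ~S)), ~~R.
          branch 2.2.1 (add ((S & Q) & ~(~T & ~S)), ~R):
            ((S & Q) & ~(~T & ~S)): α-rule — add (S & Q), ~(~T & ~S).
            (S & Q): α-rule — add S, Q.
            ~(~T & ~S): β-rule — branch into ~~T  //  ~~S.
              branch 2.2.1.1 (add ~~T):
                ○ open, literals {Q=true, R=false, S=true, T=true}.
              branch 2.2.1.2 (add ~~S):
                ○ open, literals {Q=true, R=false, S=true}.
          branch 2.2.2 (add ~((S & Q) & ~(~T & ~S)), ~~R):
            ~((S & Q) & ~(~T & ~S)): β-rule — branch into ~(S & Q)  //  ~~(~T & ~S).
              branch 2.2.2.1 (add ~(S & Q)):
                ~(S & Q): β-rule — branch into ~S  //  ~Q.
                  branch 2.2.2.1.1 (add ~S):
                    × closes — contains both S and ~S.
                  branch 2.2.2.1.2 (add ~Q):
                    ○ open, literals {Q=false, R=true, S=true}.
              branch 2.2.2.2 (add ~~(~T & ~S)):
                ~~(~T & ~S): α-rule — add ~T, ~S.
                × closes — contains both S and ~S.
4 branches closed, 7 open.
Each open branch fixes some atoms; the unmentioned ones are free. Counting distinct full assignments: branch {R=true, S=false} (P, Q, T) contributes 8 new; branch {R=true, S=false} (P, Q, T) contributes 0 new; branch {Q=false, R=true, S=false} (P, T) contributes 0 new; branch {R=true, S=false, T=false} (P, Q) contributes 0 new; branch {Q=true, R=false, S=true, T=true} (P) contributes 2 new; branch {Q=true, R=false, S=true} (P, T) contributes 2 new; branch {Q=false, R=true, S=true} (P, T) contributes 4 new. Total: 16.

16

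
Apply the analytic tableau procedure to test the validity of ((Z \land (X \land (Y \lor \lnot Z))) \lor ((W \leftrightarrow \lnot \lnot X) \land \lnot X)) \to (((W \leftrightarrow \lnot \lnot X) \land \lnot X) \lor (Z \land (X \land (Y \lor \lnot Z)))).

Assume the negation and expand:
Initial set: {F (((Z \land (X \land (Y \lor \lnot Z))) \lor ((W \leftrightarrow \lnot \lnot X) \land \lnot X)) \to (((W \leftrightarrow \lnot \lnot X) \land \lnot X) \lor (Z \land (X \land (Y \lor \lnot Z)))))}.
F (((Z \land (X \land (Y \lor \lnot Z))) \lor ((W \leftrightarrow \lnot \lnot X) \land \lnot X)) \to (((W \leftrightarrow \lnot \lnot X) \land \lnot X) \lor (Z \land (X \land (Y \lor \lnot Z))))): α-rule — add T ((Z \land (X \land (Y \lor \lnot Z))) \lor ((W \leftrightarrow \lnot \lnot X) \land \lnot X)), F (((W \leftrightarrow \lnot \lnot X) \land \lnot X) \lor (Z \land (X \land (Y \lor \lnot Z)))).
F (((W \leftrightarrow \lnot \lnot X) \land \lnot X) \lor (Z \land (X \land (Y \lor \lnot Z)))): α-rule — add F ((W \leftrightarrow \lnot \lnot X) \land \lnot X), F (Z \land (X \land (Y \lor \lnot Z))).
T ((Z \land (X \land (Y \lor \lnot Z))) \lor ((W \leftrightarrow \lnot \lnot X) \land \lnot X)): β-rule — branch into T (Z \land (X \land (Y \lor \lnot Z)))  //  T ((W \leftrightarrow \lnot \lnot X) \land \lnot X).
  branch 1 (add T (Z \land (X \land (Y \lor \lnot Z)))):
    T (Z \land (X \land (Y \lor \lnot Z))): α-rule — add T Z, T (X \land (Y \lor \lnot Z)).
    T (X \land (Y \lor \lnot Z)): α-rule — add T X, T (Y \lor \lnot Z).
    F ((W \leftrightarrow \lnot \lnot X) \land \lnot X): β-rule — branch into F (W \leftrightarrow \lnot \lnot X)  //  F \lnot X.
      branch 1.1 (add F (W \leftrightarrow \lnot \lnot X)):
        F (Z \land (X \land (Y \lor \lnot Z))): β-rule — branch into F Z  //  F (X \land (Y \lor \lnot Z)).
          branch 1.1.1 (add F Z):
            × closes — contains both Z and \lnot Z.
          branch 1.1.2 (add F (X \land (Y \lor \lnot Z))):
            T (Y \lor \lnot Z): β-rule — branch into T Y  //  T \lnot Z.
              branch 1.1.2.1 (add T Y):
                F (W \leftrightarrow \lnot \lnot X): β-rule — branch into T W, F \lnot \lnot X  //  F W, T \lnot \lnot X.
                  branch 1.1.2.1.1 (add T W, F \lnot \lnot X):
                    F \lnot \lnot X: drop double negation, giving F X.
                    × closes — contains both X and \lnot X.
                  branch 1.1.2.1.2 (add F W, T \lnot \lnot X):
                    T \lnot \lnot X: drop double negation, giving T X.
                    F (X \land (Y \lor \lnot Z)): β-rule — branch into F X  //  F (Y \lor \lnot Z).
                      branch 1.1.2.1.2.1 (add F X):
                        × closes — contains both X and \lnot X.
                      branch 1.1.2.1.2.2 (add F (Y \lor \lnot Z)):
                        F (Y \lor \lnot Z): α-rule — add F Y, F \lnot Z.
                        × closes — contains both Y and \lnot Y.
              branch 1.1.2.2 (add T \lnot Z):
                × closes — contains both Z and \lnot Z.
      branch 1.2 (add F \lnot X):
        F (Z \land (X \land (Y \lor \lnot Z))): β-rule — branch into F Z  //  F (X \land (Y \lor \lnot Z)).
          branch 1.2.1 (add F Z):
            × closes — contains both Z and \lnot Z.
          branch 1.2.2 (add F (X \land (Y \lor \lnot Z))):
            T (Y \lor \lnot Z): β-rule — branch into T Y  //  T \lnot Z.
              branch 1.2.2.1 (add T Y):
                F (X \land (Y \lor \lnot Z)): β-rule — branch into F X  //  F (Y \lor \lnot Z).
                  branch 1.2.2.1.1 (add F X):
                    × closes — contains both X and \lnot X.
                  branch 1.2.2.1.2 (add F (Y \lor \lnot Z)):
                    F (Y \lor \lnot Z): α-rule — add F Y, F \lnot Z.
                    × closes — contains both Y and \lnot Y.
              branch 1.2.2.2 (add T \lnot Z):
                × closes — contains both Z and \lnot Z.
  branch 2 (add T ((W \leftrightarrow \lnot \lnot X) \land \lnot X)):
    T ((W \leftrightarrow \lnot \lnot X) \land \lnot X): α-rule — add T (W \leftrightarrow \lnot \lnot X), T \lnot X.
    F ((W \leftrightarrow \lnot \lnot X) \land \lnot X): β-rule — branch into F (W \leftrightarrow \lnot \lnot X)  //  F \lnot X.
      branch 2.1 (add F (W \leftrightarrow \lnot \lnot X)):
        F (Z \land (X \land (Y \lor \lnot Z))): β-rule — branch into F Z  //  F (X \land (Y \lor \lnot Z)).
          branch 2.1.1 (add F Z):
            T (W \leftrightarrow \lnot \lnot X): β-rule — branch into T W, T \lnot \lnot X  //  F W, F \lnot \lnot X.
              branch 2.1.1.1 (add T W, T \lnot \lnot X):
                T \lnot \lnot X: drop double negation, giving T X.
                × closes — contains both X and \lnot X.
              branch 2.1.1.2 (add F W, F \lnot \lnot X):
                F \lnot \lnot X: drop double negation, giving F X.
                F (W \leftrightarrow \lnot \lnot X): β-rule — branch into T W, F \lnot \lnot X  //  F W, T \lnot \lnot X.
                  branch 2.1.1.2.1 (add T W, F \lnot \lnot X):
                    × closes — contains both W and \lnot W.
                  branch 2.1.1.2.2 (add F W, T \lnot \lnot X):
                    T \lnot \lnot X: drop double negation, giving T X.
                    × closes — contains both X and \lnot X.
          branch 2.1.2 (add F (X \land (Y \lor \lnot Z))):
            T (W \leftrightarrow \lnot \lnot X): β-rule — branch into T W, T \lnot \lnot X  //  F W, F \lnot \lnot X.
              branch 2.1.2.1 (add T W, T \lnot \lnot X):
                T \lnot \lnot X: drop double negation, giving T X.
                × closes — contains both X and \lnot X.
              branch 2.1.2.2 (add F W, F \lnot \lnot X):
                F \lnot \lnot X: drop double negation, giving F X.
                F (W \leftrightarrow \lnot \lnot X): β-rule — branch into T W, F \lnot \lnot X  //  F W, T \lnot \lnot X.
                  branch 2.1.2.2.1 (add T W, F \lnot \lnot X):
                    × closes — contains both W and \lnot W.
                  branch 2.1.2.2.2 (add F W, T \lnot \lnot X):
                    T \lnot \lnot X: drop double negation, giving T X.
                    × closes — contains both X and \lnot X.
      branch 2.2 (add F \lnot X):
        × closes — contains both X and \lnot X.
All 16 branches close.
Every branch closed, so the negation is unsatisfiable and the formula is valid.

Valid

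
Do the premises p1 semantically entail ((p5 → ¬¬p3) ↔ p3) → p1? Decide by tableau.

Yes

Initial set: {p1; ¬(((p5 → ¬¬p3) ↔ p3) → p1)}.
¬(((p5 → ¬¬p3) ↔ p3) → p1): α-rule — add ((p5 → ¬¬p3) ↔ p3), ¬p1.
× closes — contains both p1 and ¬p1.
All 1 branch closes.
Every branch closed, so the premises entail the conclusion.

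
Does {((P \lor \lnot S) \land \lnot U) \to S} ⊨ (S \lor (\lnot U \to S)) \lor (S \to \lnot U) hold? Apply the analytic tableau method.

Initial set: {(((P \lor \lnot S) \land \lnot U) \to S); \lnot ((S \lor (\lnot U \to S)) \lor (S \to \lnot U))}.
\lnot ((S \lor (\lnot U \to S)) \lor (S \to \lnot U)): α-rule — add \lnot (S \lor (\lnot U \to S)), \lnot (S \to \lnot U).
\lnot (S \lor (\lnot U \to S)): α-rule — add \lnot S, \lnot (\lnot U \to S).
\lnot (S \to \lnot U): α-rule — add S, \lnot \lnot U.
× closes — contains both S and \lnot S.
All 1 branch closes.
Every branch closed, so the premises entail the conclusion.

Yes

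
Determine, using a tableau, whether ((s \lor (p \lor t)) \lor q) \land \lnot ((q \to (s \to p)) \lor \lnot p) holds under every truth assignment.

Not valid

Assume the negation and expand:
Initial set: {\lnot (((s \lor (p \lor t)) \lor q) \land \lnot ((q \to (s \to p)) \lor \lnot p))}.
\lnot (((s \lor (p \lor t)) \lor q) \land \lnot ((q \to (s \to p)) \lor \lnot p)): β-rule — branch into \lnot ((s \lor (p \lor t)) \lor q)  //  \lnot \lnot ((q \to (s \to p)) \lor \lnot p).
  branch 1 (add \lnot ((s \lor (p \lor t)) \lor q)):
    \lnot ((s \lor (p \lor t)) \lor q): α-rule — add \lnot (s \lor (p \lor t)), \lnot q.
    \lnot (s \lor (p \lor t)): α-rule — add \lnot s, \lnot (p \lor t).
    \lnot (p \lor t): α-rule — add \lnot p, \lnot t.
    ○ open, literals {p=0, q=0, s=0, t=0}.
  branch 2 (add \lnot \lnot ((q \to (s \to p)) \lor \lnot p)):
    \lnot \lnot ((q \to (s \to p)) \lor \lnot p): β-rule — branch into (q \to (s \to p))  //  \lnot p.
      branch 2.1 (add (q \to (s \to p))):
        (q \to (s \to p)): β-rule — branch into \lnot q  //  (s \to p).
          branch 2.1.1 (add \lnot q):
            ○ open, literals {q=0}.
          branch 2.1.2 (add (s \to p)):
            (s \to p): β-rule — branch into \lnot s  //  p.
              branch 2.1.2.1 (add \lnot s):
                ○ open, literals {s=0}.
              branch 2.1.2.2 (add p):
                ○ open, literals {p=1}.
      branch 2.2 (add \lnot p):
        ○ open, literals {p=0}.
0 branches closed, 5 open.
An open branch gives a countermodel: p=0, q=0, s=0, t=0 (unmentioned atoms arbitrary); under it the original formula is false.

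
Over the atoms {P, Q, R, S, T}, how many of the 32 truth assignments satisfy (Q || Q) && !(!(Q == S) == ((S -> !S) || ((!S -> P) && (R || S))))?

Initial set: {((Q || Q) && !(!(Q == S) == ((S -> !S) || ((!S -> P) && (R || S)))))}.
((Q || Q) && !(!(Q == S) == ((S -> !S) || ((!S -> P) && (R || S))))): α-rule — add (Q || Q), !(!(Q == S) == ((S -> !S) || ((!S -> P) && (R || S)))).
(Q || Q): β-rule — branch into Q  //  Q.
  branch 1 (add Q):
    !(!(Q == S) == ((S -> !S) || ((!S -> P) && (R || S)))): β-rule — branch into !(Q == S), !((S -> !S) || ((!S -> P) && (R || S)))  //  !!(Q == S), ((S -> !S) || ((!S -> P) && (R || S))).
      branch 1.1 (add !(Q == S), !((S -> !S) || ((!S -> P) && (R || S)))):
        !((S -> !S) || ((!S -> P) && (R || S))): α-rule — add !(S -> !S), !((!S -> P) && (R || S)).
        !(S -> !S): α-rule — add S, !!S.
        !(Q == S): β-rule — branch into Q, !S  //  !Q, S.
          branch 1.1.1 (add Q, !S):
            × closes — contains both S and !S.
          branch 1.1.2 (add !Q, S):
            × closes — contains both Q and !Q.
      branch 1.2 (add !!(Q == S), ((S -> !S) || ((!S -> P) && (R || S)))):
        !!(Q == S): β-rule — branch into Q, S  //  !Q, !S.
          branch 1.2.1 (add Q, S):
            ((S -> !S) || ((!S -> P) && (R || S))): β-rule — branch into (S -> !S)  //  ((!S -> P) && (R || S)).
              branch 1.2.1.1 (add (S -> !S)):
                (S -> !S): β-rule — branch into !S  //  !S.
                  branch 1.2.1.1.1 (add !S):
                    × closes — contains both S and !S.
                  branch 1.2.1.1.2 (add !S):
                    × closes — contains both S and !S.
              branch 1.2.1.2 (add ((!S -> P) && (R || S))):
                ((!S -> P) && (R || S)): α-rule — add (!S -> P), (R || S).
                (!S -> P): β-rule — branch into !!S  //  P.
                  branch 1.2.1.2.1 (add !!S):
                    (R || S): β-rule — branch into R  //  S.
                      branch 1.2.1.2.1.1 (add R):
                        ○ open, literals {Q=true, R=true, S=true}.
                      branch 1.2.1.2.1.2 (add S):
                        ○ open, literals {Q=true, S=true}.
                  branch 1.2.1.2.2 (add P):
                    (R || S): β-rule — branch into R  //  S.
                      branch 1.2.1.2.2.1 (add R):
                        ○ open, literals {P=true, Q=true, R=true, S=true}.
                      branch 1.2.1.2.2.2 (add S):
                        ○ open, literals {P=true, Q=true, S=true}.
          branch 1.2.2 (add !Q, !S):
            × closes — contains both Q and !Q.
  branch 2 (add Q):
    !(!(Q == S) == ((S -> !S) || ((!S -> P) && (R || S)))): β-rule — branch into !(Q == S), !((S -> !S) || ((!S -> P) && (R || S)))  //  !!(Q == S), ((S -> !S) || ((!S -> P) && (R || S))).
      branch 2.1 (add !(Q == S), !((S -> !S) || ((!S -> P) && (R || S)))):
        !((S -> !S) || ((!S -> P) && (R || S))): α-rule — add !(S -> !S), !((!S -> P) && (R || S)).
        !(S -> !S): α-rule — add S, !!S.
        !(Q == S): β-rule — branch into Q, !S  //  !Q, S.
          branch 2.1.1 (add Q, !S):
            × closes — contains both S and !S.
          branch 2.1.2 (add !Q, S):
            × closes — contains both Q and !Q.
      branch 2.2 (add !!(Q == S), ((S -> !S) || ((!S -> P) && (R || S)))):
        !!(Q == S): β-rule — branch into Q, S  //  !Q, !S.
          branch 2.2.1 (add Q, S):
            ((S -> !S) || ((!S -> P) && (R || S))): β-rule — branch into (S -> !S)  //  ((!S -> P) && (R || S)).
              branch 2.2.1.1 (add (S -> !S)):
                (S -> !S): β-rule — branch into !S  //  !S.
                  branch 2.2.1.1.1 (add !S):
                    × closes — contains both S and !S.
                  branch 2.2.1.1.2 (add !S):
                    × closes — contains both S and !S.
              branch 2.2.1.2 (add ((!S -> P) && (R || S))):
                ((!S -> P) && (R || S)): α-rule — add (!S -> P), (R || S).
                (!S -> P): β-rule — branch into !!S  //  P.
                  branch 2.2.1.2.1 (add !!S):
                    (R || S): β-rule — branch into R  //  S.
                      branch 2.2.1.2.1.1 (add R):
                        ○ open, literals {Q=true, R=true, S=true}.
                      branch 2.2.1.2.1.2 (add S):
                        ○ open, literals {Q=true, S=true}.
                  branch 2.2.1.2.2 (add P):
                    (R || S): β-rule — branch into R  //  S.
                      branch 2.2.1.2.2.1 (add R):
                        ○ open, literals {P=true, Q=true, R=true, S=true}.
                      branch 2.2.1.2.2.2 (add S):
                        ○ open, literals {P=true, Q=true, S=true}.
          branch 2.2.2 (add !Q, !S):
            × closes — contains both Q and !Q.
10 branches closed, 8 open.
Each open branch fixes some atoms; the unmentioned ones are free. Counting distinct full assignments: branch {Q=true, R=true, S=true} (P, T) contributes 4 new; branch {Q=true, S=true} (P, R, T) contributes 4 new; branch {P=true, Q=true, R=true, S=true} (T) contributes 0 new; branch {P=true, Q=true, S=true} (R, T) contributes 0 new; branch {Q=true, R=true, S=true} (P, T) contributes 0 new; branch {Q=true, S=true} (P, R, T) contributes 0 new; branch {P=true, Q=true, R=true, S=true} (T) contributes 0 new; branch {P=true, Q=true, S=true} (R, T) contributes 0 new. Total: 8.

8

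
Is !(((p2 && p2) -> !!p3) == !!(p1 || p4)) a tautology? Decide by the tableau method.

Assume the negation and expand:
Initial set: {!!(((p2 && p2) -> !!p3) == !!(p1 || p4))}.
!!(((p2 && p2) -> !!p3) == !!(p1 || p4)): β-rule — branch into ((p2 && p2) -> !!p3), !!(p1 || p4)  //  !((p2 && p2) -> !!p3), !!!(p1 || p4).
  branch 1 (add ((p2 && p2) -> !!p3), !!(p1 || p4)):
    !!(p1 || p4): drop double negation, giving (p1 || p4).
    ((p2 && p2) -> !!p3): β-rule — branch into !(p2 && p2)  //  !!p3.
      branch 1.1 (add !(p2 && p2)):
        (p1 || p4): β-rule — branch into p1  //  p4.
          branch 1.1.1 (add p1):
            !(p2 && p2): β-rule — branch into !p2  //  !p2.
              branch 1.1.1.1 (add !p2):
                ○ open, literals {p1=true, p2=false}.
              branch 1.1.1.2 (add !p2):
                ○ open, literals {p1=true, p2=false}.
          branch 1.1.2 (add p4):
            !(p2 && p2): β-rule — branch into !p2  //  !p2.
              branch 1.1.2.1 (add !p2):
                ○ open, literals {p2=false, p4=true}.
              branch 1.1.2.2 (add !p2):
                ○ open, literals {p2=false, p4=true}.
      branch 1.2 (add !!p3):
        !!p3: drop double negation, giving p3.
        (p1 || p4): β-rule — branch into p1  //  p4.
          branch 1.2.1 (add p1):
            ○ open, literals {p1=true, p3=true}.
          branch 1.2.2 (add p4):
            ○ open, literals {p3=true, p4=true}.
  branch 2 (add !((p2 && p2) -> !!p3), !!!(p1 || p4)):
    !((p2 && p2) -> !!p3): α-rule — add (p2 && p2), !!!p3.
    !!!(p1 || p4): drop double negation, giving !(p1 || p4).
    (p2 && p2): α-rule — add p2, p2.
    !!!p3: drop double negation, giving !p3.
    !(p1 || p4): α-rule — add !p1, !p4.
    ○ open, literals {p1=false, p2=true, p3=false, p4=false}.
0 branches closed, 7 open.
An open branch gives a countermodel: p1=true, p2=false (unmentioned atoms arbitrary); under it the original formula is false.

Not valid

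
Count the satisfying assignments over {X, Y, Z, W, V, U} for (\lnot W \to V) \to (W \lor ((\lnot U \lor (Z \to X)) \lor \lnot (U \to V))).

Initial set: {((\lnot W \to V) \to (W \lor ((\lnot U \lor (Z \to X)) \lor \lnot (U \to V))))}.
((\lnot W \to V) \to (W \lor ((\lnot U \lor (Z \to X)) \lor \lnot (U \to V)))): β-rule — branch into \lnot (\lnot W \to V)  //  (W \lor ((\lnot U \lor (Z \to X)) \lor \lnot (U \to V))).
  branch 1 (add \lnot (\lnot W \to V)):
    \lnot (\lnot W \to V): α-rule — add \lnot W, \lnot V.
    ○ open, literals {V=0, W=0}.
  branch 2 (add (W \lor ((\lnot U \lor (Z \to X)) \lor \lnot (U \to V)))):
    (W \lor ((\lnot U \lor (Z \to X)) \lor \lnot (U \to V))): β-rule — branch into W  //  ((\lnot U \lor (Z \to X)) \lor \lnot (U \to V)).
      branch 2.1 (add W):
        ○ open, literals {W=1}.
      branch 2.2 (add ((\lnot U \lor (Z \to X)) \lor \lnot (U \to V))):
        ((\lnot U \lor (Z \to X)) \lor \lnot (U \to V)): β-rule — branch into (\lnot U \lor (Z \to X))  //  \lnot (U \to V).
          branch 2.2.1 (add (\lnot U \lor (Z \to X))):
            (\lnot U \lor (Z \to X)): β-rule — branch into \lnot U  //  (Z \to X).
              branch 2.2.1.1 (add \lnot U):
                ○ open, literals {U=0}.
              branch 2.2.1.2 (add (Z \to X)):
                (Z \to X): β-rule — branch into \lnot Z  //  X.
                  branch 2.2.1.2.1 (add \lnot Z):
                    ○ open, literals {Z=0}.
                  branch 2.2.1.2.2 (add X):
                    ○ open, literals {X=1}.
          branch 2.2.2 (add \lnot (U \to V)):
            \lnot (U \to V): α-rule — add U, \lnot V.
            ○ open, literals {U=1, V=0}.
0 branches closed, 6 open.
Each open branch fixes some atoms; the unmentioned ones are free. Counting distinct full assignments: branch {V=0, W=0} (X, Y, Z, U) contributes 16 new; branch {W=1} (X, Y, Z, V, U) contributes 32 new; branch {U=0} (X, Y, Z, W, V) contributes 8 new; branch {Z=0} (X, Y, W, V, U) contributes 4 new; branch {X=1} (Y, Z, W, V, U) contributes 2 new; branch {U=1, V=0} (X, Y, Z, W) contributes 0 new. Total: 62.

62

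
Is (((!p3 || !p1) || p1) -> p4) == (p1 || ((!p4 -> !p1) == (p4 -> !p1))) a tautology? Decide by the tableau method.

Assume the negation and expand:
Initial set: {!((((!p3 || !p1) || p1) -> p4) == (p1 || ((!p4 -> !p1) == (p4 -> !p1))))}.
!((((!p3 || !p1) || p1) -> p4) == (p1 || ((!p4 -> !p1) == (p4 -> !p1)))): β-rule — branch into (((!p3 || !p1) || p1) -> p4), !(p1 || ((!p4 -> !p1) == (p4 -> !p1)))  //  !(((!p3 || !p1) || p1) -> p4), (p1 || ((!p4 -> !p1) == (p4 -> !p1))).
  branch 1 (add (((!p3 || !p1) || p1) -> p4), !(p1 || ((!p4 -> !p1) == (p4 -> !p1)))):
    !(p1 || ((!p4 -> !p1) == (p4 -> !p1))): α-rule — add !p1, !((!p4 -> !p1) == (p4 -> !p1)).
    (((!p3 || !p1) || p1) -> p4): β-rule — branch into !((!p3 || !p1) || p1)  //  p4.
      branch 1.1 (add !((!p3 || !p1) || p1)):
        !((!p3 || !p1) || p1): α-rule — add !(!p3 || !p1), !p1.
        !(!p3 || !p1): α-rule — add !!p3, !!p1.
        × closes — contains both p1 and !p1.
      branch 1.2 (add p4):
        !((!p4 -> !p1) == (p4 -> !p1)): β-rule — branch into (!p4 -> !p1), !(p4 -> !p1)  //  !(!p4 -> !p1), (p4 -> !p1).
          branch 1.2.1 (add (!p4 -> !p1), !(p4 -> !p1)):
            !(p4 -> !p1): α-rule — add p4, !!p1.
            × closes — contains both p1 and !p1.
          branch 1.2.2 (add !(!p4 -> !p1), (p4 -> !p1)):
            !(!p4 -> !p1): α-rule — add !p4, !!p1.
            × closes — contains both p4 and !p4.
  branch 2 (add !(((!p3 || !p1) || p1) -> p4), (p1 || ((!p4 -> !p1) == (p4 -> !p1)))):
    !(((!p3 || !p1) || p1) -> p4): α-rule — add ((!p3 || !p1) || p1), !p4.
    (p1 || ((!p4 -> !p1) == (p4 -> !p1))): β-rule — branch into p1  //  ((!p4 -> !p1) == (p4 -> !p1)).
      branch 2.1 (add p1):
        ((!p3 || !p1) || p1): β-rule — branch into (!p3 || !p1)  //  p1.
          branch 2.1.1 (add (!p3 || !p1)):
            (!p3 || !p1): β-rule — branch into !p3  //  !p1.
              branch 2.1.1.1 (add !p3):
                ○ open, literals {p1=1, p3=0, p4=0}.
              branch 2.1.1.2 (add !p1):
                × closes — contains both p1 and !p1.
          branch 2.1.2 (add p1):
            ○ open, literals {p1=1, p4=0}.
      branch 2.2 (add ((!p4 -> !p1) == (p4 -> !p1))):
        ((!p3 || !p1) || p1): β-rule — branch into (!p3 || !p1)  //  p1.
          branch 2.2.1 (add (!p3 || !p1)):
            ((!p4 -> !p1) == (p4 -> !p1)): β-rule — branch into (!p4 -> !p1), (p4 -> !p1)  //  !(!p4 -> !p1), !(p4 -> !p1).
              branch 2.2.1.1 (add (!p4 -> !p1), (p4 -> !p1)):
                (!p3 || !p1): β-rule — branch into !p3  //  !p1.
                  branch 2.2.1.1.1 (add !p3):
                    (!p4 -> !p1): β-rule — branch into !!p4  //  !p1.
                      branch 2.2.1.1.1.1 (add !!p4):
                        × closes — contains both p4 and !p4.
                      branch 2.2.1.1.1.2 (add !p1):
                        (p4 -> !p1): β-rule — branch into !p4  //  !p1.
                          branch 2.2.1.1.1.2.1 (add !p4):
                            ○ open, literals {p1=0, p3=0, p4=0}.
                          branch 2.2.1.1.1.2.2 (add !p1):
                            ○ open, literals {p1=0, p3=0, p4=0}.
                  branch 2.2.1.1.2 (add !p1):
                    (!p4 -> !p1): β-rule — branch into !!p4  //  !p1.
                      branch 2.2.1.1.2.1 (add !!p4):
                        × closes — contains both p4 and !p4.
                      branch 2.2.1.1.2.2 (add !p1):
                        (p4 -> !p1): β-rule — branch into !p4  //  !p1.
                          branch 2.2.1.1.2.2.1 (add !p4):
                            ○ open, literals {p1=0, p4=0}.
                          branch 2.2.1.1.2.2.2 (add !p1):
                            ○ open, literals {p1=0, p4=0}.
              branch 2.2.1.2 (add !(!p4 -> !p1), !(p4 -> !p1)):
                !(!p4 -> !p1): α-rule — add !p4, !!p1.
                !(p4 -> !p1): α-rule — add p4, !!p1.
                × closes — contains both p4 and !p4.
          branch 2.2.2 (add p1):
            ((!p4 -> !p1) == (p4 -> !p1)): β-rule — branch into (!p4 -> !p1), (p4 -> !p1)  //  !(!p4 -> !p1), !(p4 -> !p1).
              branch 2.2.2.1 (add (!p4 -> !p1), (p4 -> !p1)):
                (!p4 -> !p1): β-rule — branch into !!p4  //  !p1.
                  branch 2.2.2.1.1 (add !!p4):
                    × closes — contains both p4 and !p4.
                  branch 2.2.2.1.2 (add !p1):
                    × closes — contains both p1 and !p1.
              branch 2.2.2.2 (add !(!p4 -> !p1), !(p4 -> !p1)):
                !(!p4 -> !p1): α-rule — add !p4, !!p1.
                !(p4 -> !p1): α-rule — add p4, !!p1.
                × closes — contains both p4 and !p4.
10 branches closed, 6 open.
An open branch gives a countermodel: p1=1, p3=0, p4=0 (unmentioned atoms arbitrary); under it the original formula is false.

Not valid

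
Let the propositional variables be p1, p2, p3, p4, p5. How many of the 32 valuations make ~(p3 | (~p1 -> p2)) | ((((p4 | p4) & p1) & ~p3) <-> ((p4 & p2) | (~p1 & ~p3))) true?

22

Initial set: {T (~(p3 | (~p1 -> p2)) | ((((p4 | p4) & p1) & ~p3) <-> ((p4 & p2) | (~p1 & ~p3))))}.
T (~(p3 | (~p1 -> p2)) | ((((p4 | p4) & p1) & ~p3) <-> ((p4 & p2) | (~p1 & ~p3)))): β-rule — branch into T ~(p3 | (~p1 -> p2))  //  T ((((p4 | p4) & p1) & ~p3) <-> ((p4 & p2) | (~p1 & ~p3))).
  branch 1 (add T ~(p3 | (~p1 -> p2))):
    T ~(p3 | (~p1 -> p2)): α-rule — add F p3, F (~p1 -> p2).
    F (~p1 -> p2): α-rule — add T ~p1, F p2.
    ○ open, literals {p1=0, p2=0, p3=0}.
  branch 2 (add T ((((p4 | p4) & p1) & ~p3) <-> ((p4 & p2) | (~p1 & ~p3)))):
    T ((((p4 | p4) & p1) & ~p3) <-> ((p4 & p2) | (~p1 & ~p3))): β-rule — branch into T (((p4 | p4) & p1) & ~p3), T ((p4 & p2) | (~p1 & ~p3))  //  F (((p4 | p4) & p1) & ~p3), F ((p4 & p2) | (~p1 & ~p3)).
      branch 2.1 (add T (((p4 | p4) & p1) & ~p3), T ((p4 & p2) | (~p1 & ~p3))):
        T (((p4 | p4) & p1) & ~p3): α-rule — add T ((p4 | p4) & p1), T ~p3.
        T ((p4 | p4) & p1): α-rule — add T (p4 | p4), T p1.
        T ((p4 & p2) | (~p1 & ~p3)): β-rule — branch into T (p4 & p2)  //  T (~p1 & ~p3).
          branch 2.1.1 (add T (p4 & p2)):
            T (p4 & p2): α-rule — add T p4, T p2.
            T (p4 | p4): β-rule — branch into T p4  //  T p4.
              branch 2.1.1.1 (add T p4):
                ○ open, literals {p1=1, p2=1, p3=0, p4=1}.
              branch 2.1.1.2 (add T p4):
                ○ open, literals {p1=1, p2=1, p3=0, p4=1}.
          branch 2.1.2 (add T (~p1 & ~p3)):
            T (~p1 & ~p3): α-rule — add T ~p1, T ~p3.
            × closes — contains both p1 and ~p1.
      branch 2.2 (add F (((p4 | p4) & p1) & ~p3), F ((p4 & p2) | (~p1 & ~p3))):
        F ((p4 & p2) | (~p1 & ~p3)): α-rule — add F (p4 & p2), F (~p1 & ~p3).
        F (((p4 | p4) & p1) & ~p3): β-rule — branch into F ((p4 | p4) & p1)  //  F ~p3.
          branch 2.2.1 (add F ((p4 | p4) & p1)):
            F (p4 & p2): β-rule — branch into F p4  //  F p2.
              branch 2.2.1.1 (add F p4):
                F (~p1 & ~p3): β-rule — branch into F ~p1  //  F ~p3.
                  branch 2.2.1.1.1 (add F ~p1):
                    F ((p4 | p4) & p1): β-rule — branch into F (p4 | p4)  //  F p1.
                      branch 2.2.1.1.1.1 (add F (p4 | p4)):
                        F (p4 | p4): α-rule — add F p4, F p4.
                        ○ open, literals {p1=1, p4=0}.
                      branch 2.2.1.1.1.2 (add F p1):
                        × closes — contains both p1 and ~p1.
                  branch 2.2.1.1.2 (add F ~p3):
                    F ((p4 | p4) & p1): β-rule — branch into F (p4 | p4)  //  F p1.
                      branch 2.2.1.1.2.1 (add F (p4 | p4)):
                        F (p4 | p4): α-rule — add F p4, F p4.
                        ○ open, literals {p3=1, p4=0}.
                      branch 2.2.1.1.2.2 (add F p1):
                        ○ open, literals {p1=0, p3=1, p4=0}.
              branch 2.2.1.2 (add F p2):
                F (~p1 & ~p3): β-rule — branch into F ~p1  //  F ~p3.
                  branch 2.2.1.2.1 (add F ~p1):
                    F ((p4 | p4) & p1): β-rule — branch into F (p4 | p4)  //  F p1.
                      branch 2.2.1.2.1.1 (add F (p4 | p4)):
                        F (p4 | p4): α-rule — add F p4, F p4.
                        ○ open, literals {p1=1, p2=0, p4=0}.
                      branch 2.2.1.2.1.2 (add F p1):
                        × closes — contains both p1 and ~p1.
                  branch 2.2.1.2.2 (add F ~p3):
                    F ((p4 | p4) & p1): β-rule — branch into F (p4 | p4)  //  F p1.
                      branch 2.2.1.2.2.1 (add F (p4 | p4)):
                        F (p4 | p4): α-rule — add F p4, F p4.
                        ○ open, literals {p2=0, p3=1, p4=0}.
                      branch 2.2.1.2.2.2 (add F p1):
                        ○ open, literals {p1=0, p2=0, p3=1}.
          branch 2.2.2 (add F ~p3):
            F (p4 & p2): β-rule — branch into F p4  //  F p2.
              branch 2.2.2.1 (add F p4):
                F (~p1 & ~p3): β-rule — branch into F ~p1  //  F ~p3.
                  branch 2.2.2.1.1 (add F ~p1):
                    ○ open, literals {p1=1, p3=1, p4=0}.
                  branch 2.2.2.1.2 (add F ~p3):
                    ○ open, literals {p3=1, p4=0}.
              branch 2.2.2.2 (add F p2):
                F (~p1 & ~p3): β-rule — branch into F ~p1  //  F ~p3.
                  branch 2.2.2.2.1 (add F ~p1):
                    ○ open, literals {p1=1, p2=0, p3=1}.
                  branch 2.2.2.2.2 (add F ~p3):
                    ○ open, literals {p2=0, p3=1}.
3 branches closed, 13 open.
Each open branch fixes some atoms; the unmentioned ones are free. Counting distinct full assignments: branch {p1=0, p2=0, p3=0} (p4, p5) contributes 4 new; branch {p1=1, p2=1, p3=0, p4=1} (p5) contributes 2 new; branch {p1=1, p2=1, p3=0, p4=1} (p5) contributes 0 new; branch {p1=1, p4=0} (p2, p3, p5) contributes 8 new; branch {p3=1, p4=0} (p1, p2, p5) contributes 4 new; branch {p1=0, p3=1, p4=0} (p2, p5) contributes 0 new; branch {p1=1, p2=0, p4=0} (p3, p5) contributes 0 new; branch {p2=0, p3=1, p4=0} (p1, p5) contributes 0 new; branch {p1=0, p2=0, p3=1} (p4, p5) contributes 2 new; branch {p1=1, p3=1, p4=0} (p2, p5) contributes 0 new; branch {p3=1, p4=0} (p1, p2, p5) contributes 0 new; branch {p1=1, p2=0, p3=1} (p4, p5) contributes 2 new; branch {p2=0, p3=1} (p1, p4, p5) contributes 0 new. Total: 22.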